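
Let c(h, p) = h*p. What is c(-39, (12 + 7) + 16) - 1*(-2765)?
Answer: 1400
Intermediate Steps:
c(-39, (12 + 7) + 16) - 1*(-2765) = -39*((12 + 7) + 16) - 1*(-2765) = -39*(19 + 16) + 2765 = -39*35 + 2765 = -1365 + 2765 = 1400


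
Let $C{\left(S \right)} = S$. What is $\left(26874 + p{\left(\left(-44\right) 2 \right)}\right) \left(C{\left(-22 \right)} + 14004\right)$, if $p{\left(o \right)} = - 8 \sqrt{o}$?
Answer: $375752268 - 223712 i \sqrt{22} \approx 3.7575 \cdot 10^{8} - 1.0493 \cdot 10^{6} i$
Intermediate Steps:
$\left(26874 + p{\left(\left(-44\right) 2 \right)}\right) \left(C{\left(-22 \right)} + 14004\right) = \left(26874 - 8 \sqrt{\left(-44\right) 2}\right) \left(-22 + 14004\right) = \left(26874 - 8 \sqrt{-88}\right) 13982 = \left(26874 - 8 \cdot 2 i \sqrt{22}\right) 13982 = \left(26874 - 16 i \sqrt{22}\right) 13982 = 375752268 - 223712 i \sqrt{22}$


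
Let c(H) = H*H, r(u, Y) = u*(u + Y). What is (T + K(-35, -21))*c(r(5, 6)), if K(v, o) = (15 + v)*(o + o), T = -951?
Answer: -335775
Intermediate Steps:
r(u, Y) = u*(Y + u)
K(v, o) = 2*o*(15 + v) (K(v, o) = (15 + v)*(2*o) = 2*o*(15 + v))
c(H) = H**2
(T + K(-35, -21))*c(r(5, 6)) = (-951 + 2*(-21)*(15 - 35))*(5*(6 + 5))**2 = (-951 + 2*(-21)*(-20))*(5*11)**2 = (-951 + 840)*55**2 = -111*3025 = -335775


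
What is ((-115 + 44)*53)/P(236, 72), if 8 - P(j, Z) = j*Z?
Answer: 3763/16984 ≈ 0.22156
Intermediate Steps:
P(j, Z) = 8 - Z*j (P(j, Z) = 8 - j*Z = 8 - Z*j)
((-115 + 44)*53)/P(236, 72) = ((-115 + 44)*53)/(8 - 1*72*236) = (-71*53)/(8 - 16992) = -3763/(-16984) = -3763*(-1/16984) = 3763/16984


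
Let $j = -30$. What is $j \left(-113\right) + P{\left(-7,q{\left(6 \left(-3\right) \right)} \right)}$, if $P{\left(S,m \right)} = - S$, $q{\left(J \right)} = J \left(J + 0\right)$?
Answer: $3397$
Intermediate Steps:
$q{\left(J \right)} = J^{2}$ ($q{\left(J \right)} = J J = J^{2}$)
$j \left(-113\right) + P{\left(-7,q{\left(6 \left(-3\right) \right)} \right)} = \left(-30\right) \left(-113\right) - -7 = 3390 + 7 = 3397$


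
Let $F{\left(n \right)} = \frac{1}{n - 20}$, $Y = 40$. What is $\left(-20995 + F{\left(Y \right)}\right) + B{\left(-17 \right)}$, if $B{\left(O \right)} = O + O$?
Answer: $- \frac{420579}{20} \approx -21029.0$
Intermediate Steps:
$B{\left(O \right)} = 2 O$
$F{\left(n \right)} = \frac{1}{-20 + n}$
$\left(-20995 + F{\left(Y \right)}\right) + B{\left(-17 \right)} = \left(-20995 + \frac{1}{-20 + 40}\right) + 2 \left(-17\right) = \left(-20995 + \frac{1}{20}\right) - 34 = - \frac{419899}{20} - 34 = - \frac{420579}{20}$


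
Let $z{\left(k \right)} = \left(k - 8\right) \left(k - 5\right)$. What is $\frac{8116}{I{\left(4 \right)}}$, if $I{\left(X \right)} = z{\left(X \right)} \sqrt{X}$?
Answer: $\frac{2029}{2} \approx 1014.5$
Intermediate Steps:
$z{\left(k \right)} = \left(-8 + k\right) \left(-5 + k\right)$
$I{\left(X \right)} = \sqrt{X} \left(40 + X^{2} - 13 X\right)$ ($I{\left(X \right)} = \left(40 + X^{2} - 13 X\right) \sqrt{X} = \sqrt{X} \left(40 + X^{2} - 13 X\right)$)
$\frac{8116}{I{\left(4 \right)}} = \frac{8116}{\sqrt{4} \left(40 + 4^{2} - 52\right)} = \frac{8116}{2 \left(40 + 16 - 52\right)} = \frac{8116}{2 \cdot 4} = \frac{8116}{8} = 8116 \cdot \frac{1}{8} = \frac{2029}{2}$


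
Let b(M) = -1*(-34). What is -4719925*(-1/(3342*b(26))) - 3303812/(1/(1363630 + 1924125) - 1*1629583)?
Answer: 2210170035474975115/50731773974216916 ≈ 43.566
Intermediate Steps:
b(M) = 34
-4719925*(-1/(3342*b(26))) - 3303812/(1/(1363630 + 1924125) - 1*1629583) = -4719925/((-3342*34)) - 3303812/(1/(1363630 + 1924125) - 1*1629583) = -4719925/(-113628) - 3303812/(1/3287755 - 1629583) = -4719925*(-1/113628) - 3303812/(1/3287755 - 1629583) = 4719925/113628 - 3303812/(-5357669656164/3287755) = 4719925/113628 - 3303812*(-3287755/5357669656164) = 4719925/113628 + 2715531105515/1339417414041 = 2210170035474975115/50731773974216916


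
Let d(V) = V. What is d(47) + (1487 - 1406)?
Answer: 128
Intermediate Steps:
d(47) + (1487 - 1406) = 47 + (1487 - 1406) = 47 + 81 = 128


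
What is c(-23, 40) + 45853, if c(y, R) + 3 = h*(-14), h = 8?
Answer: 45738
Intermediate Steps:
c(y, R) = -115 (c(y, R) = -3 + 8*(-14) = -3 - 112 = -115)
c(-23, 40) + 45853 = -115 + 45853 = 45738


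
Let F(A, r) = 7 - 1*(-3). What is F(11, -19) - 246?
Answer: -236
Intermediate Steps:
F(A, r) = 10 (F(A, r) = 7 + 3 = 10)
F(11, -19) - 246 = 10 - 246 = -236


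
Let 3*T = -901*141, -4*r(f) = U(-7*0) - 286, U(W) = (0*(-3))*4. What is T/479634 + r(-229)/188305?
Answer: -305379154/3473749245 ≈ -0.087911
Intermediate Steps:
U(W) = 0 (U(W) = 0*4 = 0)
r(f) = 143/2 (r(f) = -(0 - 286)/4 = -¼*(-286) = 143/2)
T = -42347 (T = (-901*141)/3 = (⅓)*(-127041) = -42347)
T/479634 + r(-229)/188305 = -42347/479634 + (143/2)/188305 = -42347*1/479634 + (143/2)*(1/188305) = -42347/479634 + 11/28970 = -305379154/3473749245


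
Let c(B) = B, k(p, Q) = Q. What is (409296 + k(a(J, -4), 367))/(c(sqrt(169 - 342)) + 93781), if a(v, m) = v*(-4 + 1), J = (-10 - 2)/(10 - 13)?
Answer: 38418605803/8794876134 - 409663*I*sqrt(173)/8794876134 ≈ 4.3683 - 0.00061266*I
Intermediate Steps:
J = 4 (J = -12/(-3) = -12*(-1/3) = 4)
a(v, m) = -3*v (a(v, m) = v*(-3) = -3*v)
(409296 + k(a(J, -4), 367))/(c(sqrt(169 - 342)) + 93781) = (409296 + 367)/(sqrt(169 - 342) + 93781) = 409663/(sqrt(-173) + 93781) = 409663/(I*sqrt(173) + 93781) = 409663/(93781 + I*sqrt(173))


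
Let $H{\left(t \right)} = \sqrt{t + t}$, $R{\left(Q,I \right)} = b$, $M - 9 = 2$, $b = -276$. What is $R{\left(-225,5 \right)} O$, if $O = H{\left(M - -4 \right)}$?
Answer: $- 276 \sqrt{30} \approx -1511.7$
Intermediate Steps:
$M = 11$ ($M = 9 + 2 = 11$)
$R{\left(Q,I \right)} = -276$
$H{\left(t \right)} = \sqrt{2} \sqrt{t}$ ($H{\left(t \right)} = \sqrt{2 t} = \sqrt{2} \sqrt{t}$)
$O = \sqrt{30}$ ($O = \sqrt{2} \sqrt{11 - -4} = \sqrt{2} \sqrt{11 + 4} = \sqrt{2} \sqrt{15} = \sqrt{30} \approx 5.4772$)
$R{\left(-225,5 \right)} O = - 276 \sqrt{30}$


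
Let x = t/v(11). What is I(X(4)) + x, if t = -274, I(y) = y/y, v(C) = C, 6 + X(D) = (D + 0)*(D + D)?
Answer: -263/11 ≈ -23.909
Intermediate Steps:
X(D) = -6 + 2*D² (X(D) = -6 + (D + 0)*(D + D) = -6 + D*(2*D) = -6 + 2*D²)
I(y) = 1
x = -274/11 ≈ -24.909
I(X(4)) + x = 1 - 274/11 = -263/11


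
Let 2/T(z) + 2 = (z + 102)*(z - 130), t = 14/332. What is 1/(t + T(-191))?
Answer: 4742122/200301 ≈ 23.675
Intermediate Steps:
t = 7/166 (t = (1/332)*14 = 7/166 ≈ 0.042169)
T(z) = 2/(-2 + (-130 + z)*(102 + z)) (T(z) = 2/(-2 + (z + 102)*(z - 130)) = 2/(-2 + (102 + z)*(-130 + z)) = 2/(-2 + (-130 + z)*(102 + z)))
1/(t + T(-191)) = 1/(7/166 + 2/(-13262 + (-191)² - 28*(-191))) = 1/(7/166 + 2/(-13262 + 36481 + 5348)) = 1/(7/166 + 2/28567) = 1/(200301/4742122) = 4742122/200301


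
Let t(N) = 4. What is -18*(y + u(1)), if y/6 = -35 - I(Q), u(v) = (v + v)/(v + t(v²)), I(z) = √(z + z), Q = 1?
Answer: 18864/5 + 108*√2 ≈ 3925.5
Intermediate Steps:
I(z) = √2*√z (I(z) = √(2*z) = √2*√z)
u(v) = 2*v/(4 + v) (u(v) = (v + v)/(v + 4) = (2*v)/(4 + v) = 2*v/(4 + v))
y = -210 - 6*√2 (y = 6*(-35 - √2*√1) = 6*(-35 - √2) = -210 - 6*√2 ≈ -218.49)
-18*(y + u(1)) = -18*((-210 - 6*√2) + 2*1/(4 + 1)) = -18*((-210 - 6*√2) + 2*1/5) = -18*((-210 - 6*√2) + 2*1*(⅕)) = -18*((-210 - 6*√2) + ⅖) = -18*(-1048/5 - 6*√2) = 18864/5 + 108*√2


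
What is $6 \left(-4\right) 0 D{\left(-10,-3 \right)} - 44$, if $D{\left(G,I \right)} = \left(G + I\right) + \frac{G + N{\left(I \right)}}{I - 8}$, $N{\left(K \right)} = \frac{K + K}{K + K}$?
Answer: $-44$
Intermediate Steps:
$N{\left(K \right)} = 1$ ($N{\left(K \right)} = \frac{2 K}{2 K} = 2 K \frac{1}{2 K} = 1$)
$D{\left(G,I \right)} = G + I + \frac{1 + G}{-8 + I}$ ($D{\left(G,I \right)} = \left(G + I\right) + \frac{G + 1}{I - 8} = \left(G + I\right) + \frac{1 + G}{-8 + I} = G + I + \frac{1 + G}{-8 + I}$)
$6 \left(-4\right) 0 D{\left(-10,-3 \right)} - 44 = 6 \left(-4\right) 0 \frac{1 + \left(-3\right)^{2} - -24 - -70 - -30}{-8 - 3} - 44 = \left(-24\right) 0 \frac{1 + 9 + 24 + 70 + 30}{-11} - 44 = 0 \left(\left(- \frac{1}{11}\right) 134\right) - 44 = 0 \left(- \frac{134}{11}\right) - 44 = 0 - 44 = -44$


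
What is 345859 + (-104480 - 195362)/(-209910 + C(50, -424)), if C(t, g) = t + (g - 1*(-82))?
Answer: 36350276680/105101 ≈ 3.4586e+5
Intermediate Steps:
C(t, g) = 82 + g + t (C(t, g) = t + (g + 82) = t + (82 + g) = 82 + g + t)
345859 + (-104480 - 195362)/(-209910 + C(50, -424)) = 345859 + (-104480 - 195362)/(-209910 + (82 - 424 + 50)) = 345859 - 299842/(-209910 - 292) = 345859 - 299842/(-210202) = 345859 - 299842*(-1/210202) = 345859 + 149921/105101 = 36350276680/105101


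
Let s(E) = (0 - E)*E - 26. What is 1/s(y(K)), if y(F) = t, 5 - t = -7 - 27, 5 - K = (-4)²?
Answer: -1/1547 ≈ -0.00064641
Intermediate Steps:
K = -11 (K = 5 - 1*(-4)² = 5 - 1*16 = 5 - 16 = -11)
t = 39 (t = 5 - (-7 - 27) = 5 - 1*(-34) = 5 + 34 = 39)
y(F) = 39
s(E) = -26 - E² (s(E) = (-E)*E - 26 = -E² - 26 = -26 - E²)
1/s(y(K)) = 1/(-26 - 1*39²) = 1/(-26 - 1*1521) = 1/(-26 - 1521) = 1/(-1547) = -1/1547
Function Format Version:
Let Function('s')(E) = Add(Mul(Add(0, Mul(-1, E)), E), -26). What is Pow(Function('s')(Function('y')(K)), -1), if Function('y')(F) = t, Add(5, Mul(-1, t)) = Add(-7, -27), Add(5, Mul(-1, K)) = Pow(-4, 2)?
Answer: Rational(-1, 1547) ≈ -0.00064641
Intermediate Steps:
K = -11 (K = Add(5, Mul(-1, Pow(-4, 2))) = Add(5, Mul(-1, 16)) = Add(5, -16) = -11)
t = 39 (t = Add(5, Mul(-1, Add(-7, -27))) = Add(5, Mul(-1, -34)) = Add(5, 34) = 39)
Function('y')(F) = 39
Function('s')(E) = Add(-26, Mul(-1, Pow(E, 2))) (Function('s')(E) = Add(Mul(Mul(-1, E), E), -26) = Add(Mul(-1, Pow(E, 2)), -26) = Add(-26, Mul(-1, Pow(E, 2))))
Pow(Function('s')(Function('y')(K)), -1) = Pow(Add(-26, Mul(-1, Pow(39, 2))), -1) = Pow(Add(-26, Mul(-1, 1521)), -1) = Pow(Add(-26, -1521), -1) = Pow(-1547, -1) = Rational(-1, 1547)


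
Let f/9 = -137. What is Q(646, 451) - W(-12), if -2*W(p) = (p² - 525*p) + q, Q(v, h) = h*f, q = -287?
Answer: -1106009/2 ≈ -5.5300e+5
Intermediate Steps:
f = -1233 (f = 9*(-137) = -1233)
Q(v, h) = -1233*h (Q(v, h) = h*(-1233) = -1233*h)
W(p) = 287/2 - p²/2 + 525*p/2 (W(p) = -((p² - 525*p) - 287)/2 = -(-287 + p² - 525*p)/2 = 287/2 - p²/2 + 525*p/2)
Q(646, 451) - W(-12) = -1233*451 - (287/2 - ½*(-12)² + (525/2)*(-12)) = -556083 - (287/2 - ½*144 - 3150) = -556083 - (287/2 - 72 - 3150) = -556083 - 1*(-6157/2) = -556083 + 6157/2 = -1106009/2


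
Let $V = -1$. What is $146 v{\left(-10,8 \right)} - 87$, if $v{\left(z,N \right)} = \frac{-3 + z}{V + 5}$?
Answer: $- \frac{1123}{2} \approx -561.5$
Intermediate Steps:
$v{\left(z,N \right)} = - \frac{3}{4} + \frac{z}{4}$ ($v{\left(z,N \right)} = \frac{-3 + z}{-1 + 5} = \frac{-3 + z}{4} = \left(-3 + z\right) \frac{1}{4} = - \frac{3}{4} + \frac{z}{4}$)
$146 v{\left(-10,8 \right)} - 87 = 146 \left(- \frac{3}{4} + \frac{1}{4} \left(-10\right)\right) - 87 = 146 \left(- \frac{3}{4} - \frac{5}{2}\right) - 87 = 146 \left(- \frac{13}{4}\right) - 87 = - \frac{949}{2} - 87 = - \frac{1123}{2}$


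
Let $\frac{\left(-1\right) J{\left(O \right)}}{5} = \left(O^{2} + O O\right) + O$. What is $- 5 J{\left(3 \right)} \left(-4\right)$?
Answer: $-2100$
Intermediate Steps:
$J{\left(O \right)} = - 10 O^{2} - 5 O$ ($J{\left(O \right)} = - 5 \left(\left(O^{2} + O O\right) + O\right) = - 5 \left(\left(O^{2} + O^{2}\right) + O\right) = - 5 \left(2 O^{2} + O\right) = - 5 \left(O + 2 O^{2}\right) = - 10 O^{2} - 5 O$)
$- 5 J{\left(3 \right)} \left(-4\right) = - 5 \left(\left(-5\right) 3 \left(1 + 2 \cdot 3\right)\right) \left(-4\right) = - 5 \left(\left(-5\right) 3 \left(1 + 6\right)\right) \left(-4\right) = - 5 \left(\left(-5\right) 3 \cdot 7\right) \left(-4\right) = \left(-5\right) \left(-105\right) \left(-4\right) = 525 \left(-4\right) = -2100$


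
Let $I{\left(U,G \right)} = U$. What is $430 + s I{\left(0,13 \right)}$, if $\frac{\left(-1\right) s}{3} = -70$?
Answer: $430$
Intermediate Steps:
$s = 210$ ($s = \left(-3\right) \left(-70\right) = 210$)
$430 + s I{\left(0,13 \right)} = 430 + 210 \cdot 0 = 430 + 0 = 430$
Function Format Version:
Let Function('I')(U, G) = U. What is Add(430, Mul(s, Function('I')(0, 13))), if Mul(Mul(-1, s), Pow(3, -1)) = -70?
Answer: 430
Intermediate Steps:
s = 210 (s = Mul(-3, -70) = 210)
Add(430, Mul(s, Function('I')(0, 13))) = Add(430, Mul(210, 0)) = Add(430, 0) = 430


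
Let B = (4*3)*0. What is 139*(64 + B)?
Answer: 8896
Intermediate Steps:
B = 0 (B = 12*0 = 0)
139*(64 + B) = 139*(64 + 0) = 139*64 = 8896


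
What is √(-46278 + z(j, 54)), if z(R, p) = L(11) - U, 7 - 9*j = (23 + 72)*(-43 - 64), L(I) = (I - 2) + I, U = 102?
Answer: 2*I*√11590 ≈ 215.31*I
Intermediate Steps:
L(I) = -2 + 2*I (L(I) = (-2 + I) + I = -2 + 2*I)
j = 10172/9 (j = 7/9 - (23 + 72)*(-43 - 64)/9 = 7/9 - 95*(-107)/9 = 7/9 - ⅑*(-10165) = 7/9 + 10165/9 = 10172/9 ≈ 1130.2)
z(R, p) = -82 (z(R, p) = (-2 + 2*11) - 1*102 = (-2 + 22) - 102 = 20 - 102 = -82)
√(-46278 + z(j, 54)) = √(-46278 - 82) = √(-46360) = 2*I*√11590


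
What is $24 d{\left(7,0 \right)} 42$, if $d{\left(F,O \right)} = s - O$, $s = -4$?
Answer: $-4032$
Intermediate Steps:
$d{\left(F,O \right)} = -4 - O$
$24 d{\left(7,0 \right)} 42 = 24 \left(-4 - 0\right) 42 = 24 \left(-4 + 0\right) 42 = 24 \left(-4\right) 42 = \left(-96\right) 42 = -4032$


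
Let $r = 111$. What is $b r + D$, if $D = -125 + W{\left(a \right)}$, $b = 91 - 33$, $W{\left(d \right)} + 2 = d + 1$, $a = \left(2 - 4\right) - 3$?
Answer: $6307$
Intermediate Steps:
$a = -5$ ($a = -2 - 3 = -5$)
$W{\left(d \right)} = -1 + d$ ($W{\left(d \right)} = -2 + \left(d + 1\right) = -2 + \left(1 + d\right) = -1 + d$)
$b = 58$ ($b = 91 - 33 = 58$)
$D = -131$ ($D = -125 - 6 = -131$)
$b r + D = 58 \cdot 111 - 131 = 6438 - 131 = 6307$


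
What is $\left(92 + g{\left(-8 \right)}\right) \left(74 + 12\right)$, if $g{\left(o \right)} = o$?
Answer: $7224$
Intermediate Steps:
$\left(92 + g{\left(-8 \right)}\right) \left(74 + 12\right) = \left(92 - 8\right) \left(74 + 12\right) = 84 \cdot 86 = 7224$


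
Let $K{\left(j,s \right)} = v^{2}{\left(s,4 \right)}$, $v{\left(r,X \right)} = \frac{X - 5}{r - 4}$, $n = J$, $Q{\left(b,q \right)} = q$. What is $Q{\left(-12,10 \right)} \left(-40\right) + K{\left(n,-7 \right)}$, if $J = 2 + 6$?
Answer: $- \frac{48399}{121} \approx -399.99$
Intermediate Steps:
$J = 8$
$n = 8$
$v{\left(r,X \right)} = \frac{-5 + X}{-4 + r}$
$K{\left(j,s \right)} = \frac{1}{\left(-4 + s\right)^{2}}$ ($K{\left(j,s \right)} = \left(\frac{-5 + 4}{-4 + s}\right)^{2} = \left(\frac{1}{-4 + s} \left(-1\right)\right)^{2} = \left(- \frac{1}{-4 + s}\right)^{2} = \frac{1}{\left(-4 + s\right)^{2}}$)
$Q{\left(-12,10 \right)} \left(-40\right) + K{\left(n,-7 \right)} = 10 \left(-40\right) + \frac{1}{\left(-4 - 7\right)^{2}} = -400 + \frac{1}{121} = - \frac{48399}{121}$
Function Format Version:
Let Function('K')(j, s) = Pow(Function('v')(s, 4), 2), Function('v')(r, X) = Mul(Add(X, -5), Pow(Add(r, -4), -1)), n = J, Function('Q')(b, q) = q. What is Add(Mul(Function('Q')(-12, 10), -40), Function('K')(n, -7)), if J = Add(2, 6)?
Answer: Rational(-48399, 121) ≈ -399.99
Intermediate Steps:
J = 8
n = 8
Function('v')(r, X) = Mul(Pow(Add(-4, r), -1), Add(-5, X)) (Function('v')(r, X) = Mul(Add(-5, X), Pow(Add(-4, r), -1)) = Mul(Pow(Add(-4, r), -1), Add(-5, X)))
Function('K')(j, s) = Pow(Add(-4, s), -2) (Function('K')(j, s) = Pow(Mul(Pow(Add(-4, s), -1), Add(-5, 4)), 2) = Pow(Mul(Pow(Add(-4, s), -1), -1), 2) = Pow(Mul(-1, Pow(Add(-4, s), -1)), 2) = Pow(Add(-4, s), -2))
Add(Mul(Function('Q')(-12, 10), -40), Function('K')(n, -7)) = Add(Mul(10, -40), Pow(Add(-4, -7), -2)) = Add(-400, Pow(-11, -2)) = Add(-400, Rational(1, 121)) = Rational(-48399, 121)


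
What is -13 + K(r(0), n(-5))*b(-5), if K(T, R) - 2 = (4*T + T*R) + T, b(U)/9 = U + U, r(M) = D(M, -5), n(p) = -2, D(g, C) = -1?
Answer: 77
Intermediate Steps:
r(M) = -1
b(U) = 18*U (b(U) = 9*(U + U) = 9*(2*U) = 18*U)
K(T, R) = 2 + 5*T + R*T (K(T, R) = 2 + ((4*T + T*R) + T) = 2 + ((4*T + R*T) + T) = 2 + (5*T + R*T) = 2 + 5*T + R*T)
-13 + K(r(0), n(-5))*b(-5) = -13 + (2 + 5*(-1) - 2*(-1))*(18*(-5)) = -13 + (2 - 5 + 2)*(-90) = -13 - 1*(-90) = -13 + 90 = 77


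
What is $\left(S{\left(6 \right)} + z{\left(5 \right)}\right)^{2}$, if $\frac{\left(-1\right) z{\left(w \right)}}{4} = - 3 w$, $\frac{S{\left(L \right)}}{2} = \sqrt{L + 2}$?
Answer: $3632 + 480 \sqrt{2} \approx 4310.8$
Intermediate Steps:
$S{\left(L \right)} = 2 \sqrt{2 + L}$ ($S{\left(L \right)} = 2 \sqrt{L + 2} = 2 \sqrt{2 + L}$)
$z{\left(w \right)} = 12 w$ ($z{\left(w \right)} = - 4 \left(- 3 w\right) = 12 w$)
$\left(S{\left(6 \right)} + z{\left(5 \right)}\right)^{2} = \left(2 \sqrt{2 + 6} + 12 \cdot 5\right)^{2} = \left(2 \sqrt{8} + 60\right)^{2} = \left(2 \cdot 2 \sqrt{2} + 60\right)^{2} = \left(4 \sqrt{2} + 60\right)^{2} = \left(60 + 4 \sqrt{2}\right)^{2}$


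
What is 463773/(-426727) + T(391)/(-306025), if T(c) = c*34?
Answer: -147599041063/130589130175 ≈ -1.1303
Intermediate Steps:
T(c) = 34*c
463773/(-426727) + T(391)/(-306025) = 463773/(-426727) + (34*391)/(-306025) = 463773*(-1/426727) + 13294*(-1/306025) = -463773/426727 - 13294/306025 = -147599041063/130589130175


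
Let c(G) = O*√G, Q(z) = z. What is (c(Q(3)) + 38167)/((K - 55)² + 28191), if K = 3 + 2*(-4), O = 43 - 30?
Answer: 38167/31791 + 13*√3/31791 ≈ 1.2013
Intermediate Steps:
O = 13
K = -5 (K = 3 - 8 = -5)
c(G) = 13*√G
(c(Q(3)) + 38167)/((K - 55)² + 28191) = (13*√3 + 38167)/((-5 - 55)² + 28191) = (38167 + 13*√3)/((-60)² + 28191) = (38167 + 13*√3)/(3600 + 28191) = (38167 + 13*√3)/31791 = (38167 + 13*√3)*(1/31791) = 38167/31791 + 13*√3/31791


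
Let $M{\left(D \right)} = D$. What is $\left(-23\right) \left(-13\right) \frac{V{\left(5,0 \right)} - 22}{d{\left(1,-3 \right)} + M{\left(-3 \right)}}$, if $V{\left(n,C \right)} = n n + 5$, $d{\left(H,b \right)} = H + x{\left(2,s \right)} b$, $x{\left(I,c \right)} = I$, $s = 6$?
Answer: $-299$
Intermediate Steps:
$d{\left(H,b \right)} = H + 2 b$
$V{\left(n,C \right)} = 5 + n^{2}$ ($V{\left(n,C \right)} = n^{2} + 5 = 5 + n^{2}$)
$\left(-23\right) \left(-13\right) \frac{V{\left(5,0 \right)} - 22}{d{\left(1,-3 \right)} + M{\left(-3 \right)}} = \left(-23\right) \left(-13\right) \frac{\left(5 + 5^{2}\right) - 22}{\left(1 + 2 \left(-3\right)\right) - 3} = 299 \frac{\left(5 + 25\right) - 22}{\left(1 - 6\right) - 3} = 299 \frac{30 - 22}{-5 - 3} = 299 \frac{8}{-8} = 299 \cdot 8 \left(- \frac{1}{8}\right) = 299 \left(-1\right) = -299$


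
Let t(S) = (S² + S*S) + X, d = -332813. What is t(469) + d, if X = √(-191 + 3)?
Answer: 107109 + 2*I*√47 ≈ 1.0711e+5 + 13.711*I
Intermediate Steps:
X = 2*I*√47 (X = √(-188) = 2*I*√47 ≈ 13.711*I)
t(S) = 2*S² + 2*I*√47 (t(S) = (S² + S*S) + 2*I*√47 = (S² + S²) + 2*I*√47 = 2*S² + 2*I*√47)
t(469) + d = (2*469² + 2*I*√47) - 332813 = (2*219961 + 2*I*√47) - 332813 = (439922 + 2*I*√47) - 332813 = 107109 + 2*I*√47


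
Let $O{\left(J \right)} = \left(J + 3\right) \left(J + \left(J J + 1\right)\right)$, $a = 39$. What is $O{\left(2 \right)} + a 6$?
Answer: $269$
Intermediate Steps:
$O{\left(J \right)} = \left(3 + J\right) \left(1 + J + J^{2}\right)$ ($O{\left(J \right)} = \left(3 + J\right) \left(J + \left(J^{2} + 1\right)\right) = \left(3 + J\right) \left(J + \left(1 + J^{2}\right)\right) = \left(3 + J\right) \left(1 + J + J^{2}\right)$)
$O{\left(2 \right)} + a 6 = \left(3 + 2^{3} + 4 \cdot 2 + 4 \cdot 2^{2}\right) + 39 \cdot 6 = \left(3 + 8 + 8 + 4 \cdot 4\right) + 234 = \left(3 + 8 + 8 + 16\right) + 234 = 35 + 234 = 269$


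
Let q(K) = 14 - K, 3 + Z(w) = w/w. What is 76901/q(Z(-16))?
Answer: 76901/16 ≈ 4806.3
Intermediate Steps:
Z(w) = -2 (Z(w) = -3 + w/w = -3 + 1 = -2)
76901/q(Z(-16)) = 76901/(14 - 1*(-2)) = 76901/(14 + 2) = 76901/16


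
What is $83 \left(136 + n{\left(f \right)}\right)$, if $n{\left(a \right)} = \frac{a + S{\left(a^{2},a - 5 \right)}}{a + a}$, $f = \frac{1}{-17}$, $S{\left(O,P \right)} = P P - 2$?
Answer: $- \frac{180691}{34} \approx -5314.4$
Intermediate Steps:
$S{\left(O,P \right)} = -2 + P^{2}$ ($S{\left(O,P \right)} = P^{2} - 2 = -2 + P^{2}$)
$f = - \frac{1}{17} \approx -0.058824$
$n{\left(a \right)} = \frac{-2 + a + \left(-5 + a\right)^{2}}{2 a}$ ($n{\left(a \right)} = \frac{a + \left(-2 + \left(a - 5\right)^{2}\right)}{a + a} = \frac{a + \left(-2 + \left(a - 5\right)^{2}\right)}{2 a} = \left(a + \left(-2 + \left(-5 + a\right)^{2}\right)\right) \frac{1}{2 a} = \left(-2 + a + \left(-5 + a\right)^{2}\right) \frac{1}{2 a} = \frac{-2 + a + \left(-5 + a\right)^{2}}{2 a}$)
$83 \left(136 + n{\left(f \right)}\right) = 83 \left(136 + \frac{-2 - \frac{1}{17} + \left(-5 - \frac{1}{17}\right)^{2}}{2 \left(- \frac{1}{17}\right)}\right) = 83 \left(136 + \frac{1}{2} \left(-17\right) \left(-2 - \frac{1}{17} + \left(- \frac{86}{17}\right)^{2}\right)\right) = 83 \left(136 + \frac{1}{2} \left(-17\right) \left(-2 - \frac{1}{17} + \frac{7396}{289}\right)\right) = 83 \left(136 + \frac{1}{2} \left(-17\right) \frac{6801}{289}\right) = 83 \left(136 - \frac{6801}{34}\right) = 83 \left(- \frac{2177}{34}\right) = - \frac{180691}{34}$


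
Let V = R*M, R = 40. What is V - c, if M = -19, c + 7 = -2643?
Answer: 1890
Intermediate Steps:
c = -2650 (c = -7 - 2643 = -2650)
V = -760 (V = 40*(-19) = -760)
V - c = -760 - 1*(-2650) = -760 + 2650 = 1890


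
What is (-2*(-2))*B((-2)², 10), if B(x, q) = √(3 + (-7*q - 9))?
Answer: 8*I*√19 ≈ 34.871*I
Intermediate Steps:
B(x, q) = √(-6 - 7*q) (B(x, q) = √(3 + (-9 - 7*q)) = √(-6 - 7*q))
(-2*(-2))*B((-2)², 10) = (-2*(-2))*√(-6 - 7*10) = 4*√(-6 - 70) = 4*√(-76) = 4*(2*I*√19) = 8*I*√19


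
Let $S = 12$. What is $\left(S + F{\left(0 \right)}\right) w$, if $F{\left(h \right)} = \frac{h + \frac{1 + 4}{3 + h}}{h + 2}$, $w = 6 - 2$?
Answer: $\frac{154}{3} \approx 51.333$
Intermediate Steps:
$w = 4$
$F{\left(h \right)} = \frac{h + \frac{5}{3 + h}}{2 + h}$
$\left(S + F{\left(0 \right)}\right) w = \left(12 + \frac{5 + 0^{2} + 3 \cdot 0}{6 + 0^{2} + 5 \cdot 0}\right) 4 = \left(12 + \frac{5 + 0 + 0}{6 + 0 + 0}\right) 4 = \left(12 + \frac{1}{6} \cdot 5\right) 4 = \left(12 + \frac{5}{6}\right) 4 = \frac{77}{6} \cdot 4 = \frac{154}{3}$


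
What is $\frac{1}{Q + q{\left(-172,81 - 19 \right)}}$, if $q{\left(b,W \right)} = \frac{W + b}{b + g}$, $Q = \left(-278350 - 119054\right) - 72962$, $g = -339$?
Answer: $- \frac{511}{240356916} \approx -2.126 \cdot 10^{-6}$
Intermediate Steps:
$Q = -470366$ ($Q = -397404 - 72962 = -470366$)
$q{\left(b,W \right)} = \frac{W + b}{-339 + b}$ ($q{\left(b,W \right)} = \frac{W + b}{b - 339} = \frac{W + b}{-339 + b}$)
$\frac{1}{Q + q{\left(-172,81 - 19 \right)}} = \frac{1}{-470366 + \frac{\left(81 - 19\right) - 172}{-339 - 172}} = \frac{1}{-470366 + \frac{\left(81 - 19\right) - 172}{-511}} = \frac{1}{-470366 - \frac{62 - 172}{511}} = \frac{1}{-470366 - - \frac{110}{511}} = \frac{1}{-470366 + \frac{110}{511}} = \frac{1}{- \frac{240356916}{511}} = - \frac{511}{240356916}$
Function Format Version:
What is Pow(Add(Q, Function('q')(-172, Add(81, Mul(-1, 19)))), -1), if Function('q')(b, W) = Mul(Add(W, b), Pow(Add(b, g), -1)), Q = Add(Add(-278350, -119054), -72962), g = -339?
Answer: Rational(-511, 240356916) ≈ -2.1260e-6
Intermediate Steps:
Q = -470366 (Q = Add(-397404, -72962) = -470366)
Function('q')(b, W) = Mul(Pow(Add(-339, b), -1), Add(W, b)) (Function('q')(b, W) = Mul(Add(W, b), Pow(Add(b, -339), -1)) = Mul(Add(W, b), Pow(Add(-339, b), -1)) = Mul(Pow(Add(-339, b), -1), Add(W, b)))
Pow(Add(Q, Function('q')(-172, Add(81, Mul(-1, 19)))), -1) = Pow(Add(-470366, Mul(Pow(Add(-339, -172), -1), Add(Add(81, Mul(-1, 19)), -172))), -1) = Pow(Add(-470366, Mul(Pow(-511, -1), Add(Add(81, -19), -172))), -1) = Pow(Add(-470366, Mul(Rational(-1, 511), Add(62, -172))), -1) = Pow(Add(-470366, Mul(Rational(-1, 511), -110)), -1) = Pow(Add(-470366, Rational(110, 511)), -1) = Pow(Rational(-240356916, 511), -1) = Rational(-511, 240356916)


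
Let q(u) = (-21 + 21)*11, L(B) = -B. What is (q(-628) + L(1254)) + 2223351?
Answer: 2222097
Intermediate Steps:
q(u) = 0 (q(u) = 0*11 = 0)
(q(-628) + L(1254)) + 2223351 = (0 - 1*1254) + 2223351 = (0 - 1254) + 2223351 = -1254 + 2223351 = 2222097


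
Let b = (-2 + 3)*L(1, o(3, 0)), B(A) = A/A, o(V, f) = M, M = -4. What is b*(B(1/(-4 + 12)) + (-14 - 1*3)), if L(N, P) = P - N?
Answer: 80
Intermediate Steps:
o(V, f) = -4
B(A) = 1
b = -5 (b = (-2 + 3)*(-4 - 1*1) = 1*(-4 - 1) = 1*(-5) = -5)
b*(B(1/(-4 + 12)) + (-14 - 1*3)) = -5*(1 + (-14 - 1*3)) = -5*(1 + (-14 - 3)) = -5*(1 - 17) = -5*(-16) = 80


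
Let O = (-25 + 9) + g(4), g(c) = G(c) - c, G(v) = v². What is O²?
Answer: 16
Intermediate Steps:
g(c) = c² - c
O = -4 (O = (-25 + 9) + 4*(-1 + 4) = -16 + 4*3 = -16 + 12 = -4)
O² = (-4)² = 16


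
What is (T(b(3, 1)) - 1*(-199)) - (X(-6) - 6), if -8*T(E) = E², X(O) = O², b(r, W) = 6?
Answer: 329/2 ≈ 164.50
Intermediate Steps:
T(E) = -E²/8
(T(b(3, 1)) - 1*(-199)) - (X(-6) - 6) = (-⅛*6² - 1*(-199)) - ((-6)² - 6) = (-⅛*36 + 199) - (36 - 6) = (-9/2 + 199) - 1*30 = 389/2 - 30 = 329/2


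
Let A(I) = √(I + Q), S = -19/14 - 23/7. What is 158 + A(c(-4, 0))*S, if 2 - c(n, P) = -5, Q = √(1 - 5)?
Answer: 158 - 65*√(7 + 2*I)/14 ≈ 145.59 - 1.7375*I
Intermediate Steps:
Q = 2*I (Q = √(-4) = 2*I ≈ 2.0*I)
c(n, P) = 7 (c(n, P) = 2 - 1*(-5) = 2 + 5 = 7)
S = -65/14 (S = -19*1/14 - 23*⅐ = -19/14 - 23/7 = -65/14 ≈ -4.6429)
A(I) = √(I + 2*I)
158 + A(c(-4, 0))*S = 158 + √(7 + 2*I)*(-65/14) = 158 - 65*√(7 + 2*I)/14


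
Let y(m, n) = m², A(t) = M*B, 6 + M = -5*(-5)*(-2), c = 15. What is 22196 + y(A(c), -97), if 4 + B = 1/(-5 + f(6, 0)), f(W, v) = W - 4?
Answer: 729748/9 ≈ 81083.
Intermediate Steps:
f(W, v) = -4 + W
M = -56 (M = -6 - 5*(-5)*(-2) = -6 + 25*(-2) = -6 - 50 = -56)
B = -13/3 (B = -4 + 1/(-5 + (-4 + 6)) = -4 + 1/(-5 + 2) = -4 + 1/(-3) = -4 - ⅓ = -13/3 ≈ -4.3333)
A(t) = 728/3 (A(t) = -56*(-13/3) = 728/3)
22196 + y(A(c), -97) = 22196 + (728/3)² = 22196 + 529984/9 = 729748/9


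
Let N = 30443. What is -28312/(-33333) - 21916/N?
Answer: 131376188/1014756519 ≈ 0.12947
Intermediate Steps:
-28312/(-33333) - 21916/N = -28312/(-33333) - 21916/30443 = -28312*(-1/33333) - 21916*1/30443 = 28312/33333 - 21916/30443 = 131376188/1014756519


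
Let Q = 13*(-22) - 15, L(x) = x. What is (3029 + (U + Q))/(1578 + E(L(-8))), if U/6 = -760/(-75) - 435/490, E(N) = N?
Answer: 681951/384650 ≈ 1.7729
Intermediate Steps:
Q = -301 (Q = -286 - 15 = -301)
U = 13591/245 (U = 6*(-760/(-75) - 435/490) = 6*(-760*(-1/75) - 435*1/490) = 6*(152/15 - 87/98) = 6*(13591/1470) = 13591/245 ≈ 55.473)
(3029 + (U + Q))/(1578 + E(L(-8))) = (3029 + (13591/245 - 301))/(1578 - 8) = (3029 - 60154/245)/1570 = (681951/245)*(1/1570) = 681951/384650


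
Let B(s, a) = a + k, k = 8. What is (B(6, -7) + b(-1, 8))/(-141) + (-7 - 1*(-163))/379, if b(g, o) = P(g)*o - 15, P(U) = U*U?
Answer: 8090/17813 ≈ 0.45416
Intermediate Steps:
P(U) = U²
b(g, o) = -15 + o*g² (b(g, o) = g²*o - 15 = o*g² - 15 = -15 + o*g²)
B(s, a) = 8 + a (B(s, a) = a + 8 = 8 + a)
(B(6, -7) + b(-1, 8))/(-141) + (-7 - 1*(-163))/379 = ((8 - 7) + (-15 + 8*(-1)²))/(-141) + (-7 - 1*(-163))/379 = (1 + (-15 + 8*1))*(-1/141) + (-7 + 163)*(1/379) = (1 + (-15 + 8))*(-1/141) + 156*(1/379) = (1 - 7)*(-1/141) + 156/379 = -6*(-1/141) + 156/379 = 2/47 + 156/379 = 8090/17813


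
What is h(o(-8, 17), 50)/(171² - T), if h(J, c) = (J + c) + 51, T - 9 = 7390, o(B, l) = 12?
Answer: 113/21842 ≈ 0.0051735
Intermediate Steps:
T = 7399 (T = 9 + 7390 = 7399)
h(J, c) = 51 + J + c
h(o(-8, 17), 50)/(171² - T) = (51 + 12 + 50)/(171² - 1*7399) = 113/(29241 - 7399) = 113/21842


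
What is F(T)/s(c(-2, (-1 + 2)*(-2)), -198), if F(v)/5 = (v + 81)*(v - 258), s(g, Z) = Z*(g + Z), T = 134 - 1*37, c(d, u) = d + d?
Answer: -71645/19998 ≈ -3.5826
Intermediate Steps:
c(d, u) = 2*d
T = 97 (T = 134 - 37 = 97)
s(g, Z) = Z*(Z + g)
F(v) = 5*(-258 + v)*(81 + v) (F(v) = 5*((v + 81)*(v - 258)) = 5*((81 + v)*(-258 + v)) = 5*((-258 + v)*(81 + v)) = 5*(-258 + v)*(81 + v))
F(T)/s(c(-2, (-1 + 2)*(-2)), -198) = (-104490 - 885*97 + 5*97²)/((-198*(-198 + 2*(-2)))) = (-104490 - 85845 + 5*9409)/((-198*(-198 - 4))) = (-104490 - 85845 + 47045)/((-198*(-202))) = -143290/39996 = -143290*1/39996 = -71645/19998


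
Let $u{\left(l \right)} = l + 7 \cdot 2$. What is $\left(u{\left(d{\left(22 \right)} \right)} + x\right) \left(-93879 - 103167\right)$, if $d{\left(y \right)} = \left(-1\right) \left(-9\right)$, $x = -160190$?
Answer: $31560266682$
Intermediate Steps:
$d{\left(y \right)} = 9$
$u{\left(l \right)} = 14 + l$ ($u{\left(l \right)} = l + 14 = 14 + l$)
$\left(u{\left(d{\left(22 \right)} \right)} + x\right) \left(-93879 - 103167\right) = \left(\left(14 + 9\right) - 160190\right) \left(-93879 - 103167\right) = \left(23 - 160190\right) \left(-197046\right) = \left(-160167\right) \left(-197046\right) = 31560266682$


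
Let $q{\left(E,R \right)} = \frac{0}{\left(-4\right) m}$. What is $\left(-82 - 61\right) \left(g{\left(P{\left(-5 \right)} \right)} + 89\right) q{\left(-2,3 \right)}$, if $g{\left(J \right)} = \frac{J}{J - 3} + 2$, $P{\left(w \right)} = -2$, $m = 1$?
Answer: $0$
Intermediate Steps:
$g{\left(J \right)} = 2 + \frac{J}{-3 + J}$ ($g{\left(J \right)} = \frac{J}{-3 + J} + 2 = 2 + \frac{J}{-3 + J}$)
$q{\left(E,R \right)} = 0$ ($q{\left(E,R \right)} = \frac{0}{\left(-4\right) 1} = \frac{0}{-4} = 0 \left(- \frac{1}{4}\right) = 0$)
$\left(-82 - 61\right) \left(g{\left(P{\left(-5 \right)} \right)} + 89\right) q{\left(-2,3 \right)} = \left(-82 - 61\right) \left(\frac{3 \left(-2 - 2\right)}{-3 - 2} + 89\right) 0 = - 143 \left(3 \frac{1}{-5} \left(-4\right) + 89\right) 0 = - 143 \left(3 \left(- \frac{1}{5}\right) \left(-4\right) + 89\right) 0 = - 143 \left(\frac{12}{5} + 89\right) 0 = \left(-143\right) \frac{457}{5} \cdot 0 = \left(- \frac{65351}{5}\right) 0 = 0$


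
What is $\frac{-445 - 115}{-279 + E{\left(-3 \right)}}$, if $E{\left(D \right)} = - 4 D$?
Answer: $\frac{560}{267} \approx 2.0974$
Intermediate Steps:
$\frac{-445 - 115}{-279 + E{\left(-3 \right)}} = \frac{-445 - 115}{-279 - -12} = - \frac{560}{-279 + 12} = - \frac{560}{-267} = \left(-560\right) \left(- \frac{1}{267}\right) = \frac{560}{267}$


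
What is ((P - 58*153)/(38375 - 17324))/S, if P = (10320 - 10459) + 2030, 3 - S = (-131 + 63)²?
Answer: 6983/97276671 ≈ 7.1785e-5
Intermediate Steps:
S = -4621 (S = 3 - (-131 + 63)² = 3 - 1*(-68)² = 3 - 1*4624 = 3 - 4624 = -4621)
P = 1891 (P = -139 + 2030 = 1891)
((P - 58*153)/(38375 - 17324))/S = ((1891 - 58*153)/(38375 - 17324))/(-4621) = ((1891 - 8874)/21051)*(-1/4621) = -6983*1/21051*(-1/4621) = -6983/21051*(-1/4621) = 6983/97276671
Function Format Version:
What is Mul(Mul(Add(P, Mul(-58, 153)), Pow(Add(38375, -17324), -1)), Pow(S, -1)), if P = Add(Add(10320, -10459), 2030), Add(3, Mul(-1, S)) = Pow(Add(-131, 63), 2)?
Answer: Rational(6983, 97276671) ≈ 7.1785e-5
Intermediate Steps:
S = -4621 (S = Add(3, Mul(-1, Pow(Add(-131, 63), 2))) = Add(3, Mul(-1, Pow(-68, 2))) = Add(3, Mul(-1, 4624)) = Add(3, -4624) = -4621)
P = 1891 (P = Add(-139, 2030) = 1891)
Mul(Mul(Add(P, Mul(-58, 153)), Pow(Add(38375, -17324), -1)), Pow(S, -1)) = Mul(Mul(Add(1891, Mul(-58, 153)), Pow(Add(38375, -17324), -1)), Pow(-4621, -1)) = Mul(Mul(Add(1891, -8874), Pow(21051, -1)), Rational(-1, 4621)) = Mul(Mul(-6983, Rational(1, 21051)), Rational(-1, 4621)) = Mul(Rational(-6983, 21051), Rational(-1, 4621)) = Rational(6983, 97276671)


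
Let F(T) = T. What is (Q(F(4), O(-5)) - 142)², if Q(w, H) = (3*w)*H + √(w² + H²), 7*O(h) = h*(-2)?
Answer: 764760/49 - 3496*√221/49 ≈ 14547.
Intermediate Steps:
O(h) = -2*h/7 (O(h) = (h*(-2))/7 = (-2*h)/7 = -2*h/7)
Q(w, H) = √(H² + w²) + 3*H*w (Q(w, H) = 3*H*w + √(H² + w²) = √(H² + w²) + 3*H*w)
(Q(F(4), O(-5)) - 142)² = ((√((-2/7*(-5))² + 4²) + 3*(-2/7*(-5))*4) - 142)² = ((√((10/7)² + 16) + 3*(10/7)*4) - 142)² = ((√(100/49 + 16) + 120/7) - 142)² = ((√(884/49) + 120/7) - 142)² = ((2*√221/7 + 120/7) - 142)² = ((120/7 + 2*√221/7) - 142)² = (-874/7 + 2*√221/7)²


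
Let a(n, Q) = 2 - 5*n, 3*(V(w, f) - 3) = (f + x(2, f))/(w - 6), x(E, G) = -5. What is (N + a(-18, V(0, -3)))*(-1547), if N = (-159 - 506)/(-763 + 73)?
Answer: -19846463/138 ≈ -1.4382e+5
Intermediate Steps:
V(w, f) = 3 + (-5 + f)/(3*(-6 + w)) (V(w, f) = 3 + ((f - 5)/(w - 6))/3 = 3 + ((-5 + f)/(-6 + w))/3 = 3 + (-5 + f)/(3*(-6 + w)))
N = 133/138 (N = -665/(-690) = -665*(-1/690) = 133/138 ≈ 0.96377)
(N + a(-18, V(0, -3)))*(-1547) = (133/138 + (2 - 5*(-18)))*(-1547) = (133/138 + (2 + 90))*(-1547) = (133/138 + 92)*(-1547) = (12829/138)*(-1547) = -19846463/138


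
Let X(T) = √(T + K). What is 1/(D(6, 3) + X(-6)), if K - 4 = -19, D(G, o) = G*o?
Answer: 6/115 - I*√21/345 ≈ 0.052174 - 0.013283*I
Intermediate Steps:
K = -15 (K = 4 - 19 = -15)
X(T) = √(-15 + T) (X(T) = √(T - 15) = √(-15 + T))
1/(D(6, 3) + X(-6)) = 1/(6*3 + √(-15 - 6)) = 1/(18 + √(-21)) = 1/(18 + I*√21)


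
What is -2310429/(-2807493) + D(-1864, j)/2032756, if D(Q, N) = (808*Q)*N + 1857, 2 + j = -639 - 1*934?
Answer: 2221476671680675/1902316080236 ≈ 1167.8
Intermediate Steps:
j = -1575 (j = -2 + (-639 - 1*934) = -2 + (-639 - 934) = -2 - 1573 = -1575)
D(Q, N) = 1857 + 808*N*Q (D(Q, N) = 808*N*Q + 1857 = 1857 + 808*N*Q)
-2310429/(-2807493) + D(-1864, j)/2032756 = -2310429/(-2807493) + (1857 + 808*(-1575)*(-1864))/2032756 = -2310429*(-1/2807493) + (1857 + 2372126400)*(1/2032756) = 770143/935831 + 2372128257*(1/2032756) = 770143/935831 + 2372128257/2032756 = 2221476671680675/1902316080236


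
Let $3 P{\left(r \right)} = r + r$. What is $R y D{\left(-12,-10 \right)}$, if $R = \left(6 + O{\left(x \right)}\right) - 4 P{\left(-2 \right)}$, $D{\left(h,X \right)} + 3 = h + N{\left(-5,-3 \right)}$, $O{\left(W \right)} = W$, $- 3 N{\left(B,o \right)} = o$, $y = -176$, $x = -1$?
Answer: $\frac{76384}{3} \approx 25461.0$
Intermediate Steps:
$N{\left(B,o \right)} = - \frac{o}{3}$
$P{\left(r \right)} = \frac{2 r}{3}$ ($P{\left(r \right)} = \frac{r + r}{3} = \frac{2 r}{3}$)
$D{\left(h,X \right)} = -2 + h$ ($D{\left(h,X \right)} = -3 + \left(h - -1\right) = -3 + \left(h + 1\right) = -3 + \left(1 + h\right) = -2 + h$)
$R = \frac{31}{3}$ ($R = \left(6 - 1\right) - 4 \cdot \frac{2}{3} \left(-2\right) = 5 - - \frac{16}{3} = 5 + \frac{16}{3} = \frac{31}{3} \approx 10.333$)
$R y D{\left(-12,-10 \right)} = \frac{31}{3} \left(-176\right) \left(-2 - 12\right) = \left(- \frac{5456}{3}\right) \left(-14\right) = \frac{76384}{3}$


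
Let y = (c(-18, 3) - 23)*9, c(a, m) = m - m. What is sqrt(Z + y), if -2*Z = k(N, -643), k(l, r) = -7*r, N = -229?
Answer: I*sqrt(9830)/2 ≈ 49.573*I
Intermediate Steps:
Z = -4501/2 (Z = -(-7)*(-643)/2 = -1/2*4501 = -4501/2 ≈ -2250.5)
c(a, m) = 0
y = -207 (y = (0 - 23)*9 = -23*9 = -207)
sqrt(Z + y) = sqrt(-4501/2 - 207) = sqrt(-4915/2) = I*sqrt(9830)/2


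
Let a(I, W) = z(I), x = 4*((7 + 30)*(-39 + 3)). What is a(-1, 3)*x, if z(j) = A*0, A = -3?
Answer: 0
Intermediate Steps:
z(j) = 0 (z(j) = -3*0 = 0)
x = -5328 (x = 4*(37*(-36)) = 4*(-1332) = -5328)
a(I, W) = 0
a(-1, 3)*x = 0*(-5328) = 0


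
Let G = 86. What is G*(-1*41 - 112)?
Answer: -13158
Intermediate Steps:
G*(-1*41 - 112) = 86*(-1*41 - 112) = 86*(-41 - 112) = 86*(-153) = -13158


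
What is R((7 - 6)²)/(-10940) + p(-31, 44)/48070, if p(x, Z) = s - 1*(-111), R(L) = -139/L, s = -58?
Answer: 145231/10517716 ≈ 0.013808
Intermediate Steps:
p(x, Z) = 53 (p(x, Z) = -58 - 1*(-111) = -58 + 111 = 53)
R((7 - 6)²)/(-10940) + p(-31, 44)/48070 = -139/(7 - 6)²/(-10940) + 53/48070 = -139/(1²)*(-1/10940) + 53*(1/48070) = -139/1*(-1/10940) + 53/48070 = -139*1*(-1/10940) + 53/48070 = -139*(-1/10940) + 53/48070 = 139/10940 + 53/48070 = 145231/10517716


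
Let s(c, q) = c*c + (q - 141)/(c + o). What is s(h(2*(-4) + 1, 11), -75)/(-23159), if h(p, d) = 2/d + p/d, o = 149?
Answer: 123323/2289429263 ≈ 5.3866e-5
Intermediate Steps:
s(c, q) = c**2 + (-141 + q)/(149 + c) (s(c, q) = c*c + (q - 141)/(c + 149) = c**2 + (-141 + q)/(149 + c))
s(h(2*(-4) + 1, 11), -75)/(-23159) = ((-141 - 75 + ((2 + (2*(-4) + 1))/11)**3 + 149*((2 + (2*(-4) + 1))/11)**2)/(149 + (2 + (2*(-4) + 1))/11))/(-23159) = ((-141 - 75 + ((2 + (-8 + 1))/11)**3 + 149*((2 + (-8 + 1))/11)**2)/(149 + (2 + (-8 + 1))/11))*(-1/23159) = ((-141 - 75 + ((2 - 7)/11)**3 + 149*((2 - 7)/11)**2)/(149 + (2 - 7)/11))*(-1/23159) = ((-141 - 75 + ((1/11)*(-5))**3 + 149*((1/11)*(-5))**2)/(149 + (1/11)*(-5)))*(-1/23159) = ((-141 - 75 + (-5/11)**3 + 149*(-5/11)**2)/(149 - 5/11))*(-1/23159) = ((-141 - 75 - 125/1331 + 149*(25/121))/(1634/11))*(-1/23159) = (11*(-141 - 75 - 125/1331 + 3725/121)/1634)*(-1/23159) = ((11/1634)*(-246646/1331))*(-1/23159) = -123323/98857*(-1/23159) = 123323/2289429263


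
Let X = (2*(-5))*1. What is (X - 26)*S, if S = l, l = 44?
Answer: -1584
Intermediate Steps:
S = 44
X = -10 (X = -10*1 = -10)
(X - 26)*S = (-10 - 26)*44 = -36*44 = -1584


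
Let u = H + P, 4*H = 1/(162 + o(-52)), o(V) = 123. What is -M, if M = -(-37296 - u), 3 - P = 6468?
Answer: -35147341/1140 ≈ -30831.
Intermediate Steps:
P = -6465 (P = 3 - 1*6468 = 3 - 6468 = -6465)
H = 1/1140 (H = 1/(4*(162 + 123)) = (¼)/285 = (¼)*(1/285) = 1/1140 ≈ 0.00087719)
u = -7370099/1140 (u = 1/1140 - 6465 = -7370099/1140 ≈ -6465.0)
M = 35147341/1140 (M = -(-37296 - 1*(-7370099/1140)) = -(-37296 + 7370099/1140) = -1*(-35147341/1140) = 35147341/1140 ≈ 30831.)
-M = -1*35147341/1140 = -35147341/1140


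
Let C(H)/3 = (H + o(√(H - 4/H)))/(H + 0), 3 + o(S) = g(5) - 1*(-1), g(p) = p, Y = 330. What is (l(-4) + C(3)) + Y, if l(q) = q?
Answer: 332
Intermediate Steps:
o(S) = 3 (o(S) = -3 + (5 - 1*(-1)) = -3 + (5 + 1) = -3 + 6 = 3)
C(H) = 3*(3 + H)/H (C(H) = 3*((H + 3)/(H + 0)) = 3*((3 + H)/H) = 3*(3 + H)/H)
(l(-4) + C(3)) + Y = (-4 + (3 + 9/3)) + 330 = (-4 + (3 + 9*(⅓))) + 330 = (-4 + (3 + 3)) + 330 = (-4 + 6) + 330 = 2 + 330 = 332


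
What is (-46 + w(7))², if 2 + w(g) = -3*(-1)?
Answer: 2025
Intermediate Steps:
w(g) = 1 (w(g) = -2 - 3*(-1) = -2 + 3 = 1)
(-46 + w(7))² = (-46 + 1)² = (-45)² = 2025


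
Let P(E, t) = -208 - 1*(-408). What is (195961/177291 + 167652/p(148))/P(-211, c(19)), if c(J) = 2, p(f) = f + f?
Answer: 7445298797/2623906800 ≈ 2.8375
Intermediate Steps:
p(f) = 2*f
P(E, t) = 200 (P(E, t) = -208 + 408 = 200)
(195961/177291 + 167652/p(148))/P(-211, c(19)) = (195961/177291 + 167652/((2*148)))/200 = (195961*(1/177291) + 167652/296)*(1/200) = (195961/177291 + 167652*(1/296))*(1/200) = (195961/177291 + 41913/74)*(1/200) = (7445298797/13119534)*(1/200) = 7445298797/2623906800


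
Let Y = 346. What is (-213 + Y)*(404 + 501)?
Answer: 120365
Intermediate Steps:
(-213 + Y)*(404 + 501) = (-213 + 346)*(404 + 501) = 133*905 = 120365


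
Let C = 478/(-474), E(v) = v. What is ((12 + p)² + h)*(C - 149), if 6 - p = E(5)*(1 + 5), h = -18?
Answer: -1493184/79 ≈ -18901.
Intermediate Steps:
C = -239/237 (C = 478*(-1/474) = -239/237 ≈ -1.0084)
p = -24 (p = 6 - 5*(1 + 5) = 6 - 5*6 = 6 - 1*30 = 6 - 30 = -24)
((12 + p)² + h)*(C - 149) = ((12 - 24)² - 18)*(-239/237 - 149) = ((-12)² - 18)*(-35552/237) = (144 - 18)*(-35552/237) = 126*(-35552/237) = -1493184/79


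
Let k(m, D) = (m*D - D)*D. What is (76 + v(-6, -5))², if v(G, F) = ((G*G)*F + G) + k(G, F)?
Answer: 81225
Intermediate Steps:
k(m, D) = D*(-D + D*m) (k(m, D) = (D*m - D)*D = (-D + D*m)*D = D*(-D + D*m))
v(G, F) = G + F*G² + F²*(-1 + G) (v(G, F) = ((G*G)*F + G) + F²*(-1 + G) = (G²*F + G) + F²*(-1 + G) = (F*G² + G) + F²*(-1 + G) = (G + F*G²) + F²*(-1 + G) = G + F*G² + F²*(-1 + G))
(76 + v(-6, -5))² = (76 + (-6 - 5*(-6)² + (-5)²*(-1 - 6)))² = (76 + (-6 - 5*36 + 25*(-7)))² = (76 + (-6 - 180 - 175))² = (76 - 361)² = (-285)² = 81225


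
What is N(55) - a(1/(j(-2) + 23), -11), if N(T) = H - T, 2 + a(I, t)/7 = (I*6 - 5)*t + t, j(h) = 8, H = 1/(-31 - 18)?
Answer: -507524/1519 ≈ -334.12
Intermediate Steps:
H = -1/49 (H = 1/(-49) = -1/49 ≈ -0.020408)
a(I, t) = -14 + 7*t + 7*t*(-5 + 6*I) (a(I, t) = -14 + 7*((I*6 - 5)*t + t) = -14 + 7*((6*I - 5)*t + t) = -14 + 7*((-5 + 6*I)*t + t) = -14 + 7*(t*(-5 + 6*I) + t) = -14 + 7*(t + t*(-5 + 6*I)) = -14 + (7*t + 7*t*(-5 + 6*I)) = -14 + 7*t + 7*t*(-5 + 6*I))
N(T) = -1/49 - T
N(55) - a(1/(j(-2) + 23), -11) = (-1/49 - 1*55) - (-14 - 28*(-11) + 42*(-11)/(8 + 23)) = (-1/49 - 55) - (-14 + 308 + 42*(-11)/31) = -2696/49 - (-14 + 308 + 42*(1/31)*(-11)) = -2696/49 - (-14 + 308 - 462/31) = -2696/49 - 1*8652/31 = -2696/49 - 8652/31 = -507524/1519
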